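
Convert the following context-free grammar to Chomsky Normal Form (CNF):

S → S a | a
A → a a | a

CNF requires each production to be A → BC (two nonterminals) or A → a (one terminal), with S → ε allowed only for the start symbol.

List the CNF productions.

TA → a; S → a; A → a; S → S TA; A → TA TA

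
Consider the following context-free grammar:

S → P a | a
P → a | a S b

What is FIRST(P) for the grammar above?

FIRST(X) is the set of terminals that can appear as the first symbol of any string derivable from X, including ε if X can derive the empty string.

We compute FIRST(P) using the standard algorithm.
FIRST(P) = {a}
FIRST(S) = {a}
Therefore, FIRST(P) = {a}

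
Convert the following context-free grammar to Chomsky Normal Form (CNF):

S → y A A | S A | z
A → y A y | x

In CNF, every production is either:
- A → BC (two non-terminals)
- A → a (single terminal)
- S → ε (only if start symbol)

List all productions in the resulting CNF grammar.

TY → y; S → z; A → x; S → TY X0; X0 → A A; S → S A; A → TY X1; X1 → A TY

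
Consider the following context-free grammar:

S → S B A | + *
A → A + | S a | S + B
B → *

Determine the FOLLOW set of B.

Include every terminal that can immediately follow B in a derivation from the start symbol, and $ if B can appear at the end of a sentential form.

We compute FOLLOW(B) using the standard algorithm.
FOLLOW(S) starts with {$}.
FIRST(A) = {+}
FIRST(B) = {*}
FIRST(S) = {+}
FOLLOW(A) = {$, *, +, a}
FOLLOW(B) = {$, *, +, a}
FOLLOW(S) = {$, *, +, a}
Therefore, FOLLOW(B) = {$, *, +, a}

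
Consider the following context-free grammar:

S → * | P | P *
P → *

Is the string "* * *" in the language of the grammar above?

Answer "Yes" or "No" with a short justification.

No - no valid derivation exists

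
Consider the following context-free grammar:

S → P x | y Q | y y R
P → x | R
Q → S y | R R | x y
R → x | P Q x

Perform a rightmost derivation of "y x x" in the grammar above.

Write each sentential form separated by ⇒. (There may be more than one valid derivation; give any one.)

S ⇒ y Q ⇒ y R R ⇒ y R x ⇒ y x x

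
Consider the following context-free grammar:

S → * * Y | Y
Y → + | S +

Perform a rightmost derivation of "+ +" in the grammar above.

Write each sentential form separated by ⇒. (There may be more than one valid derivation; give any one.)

S ⇒ Y ⇒ S + ⇒ Y + ⇒ + +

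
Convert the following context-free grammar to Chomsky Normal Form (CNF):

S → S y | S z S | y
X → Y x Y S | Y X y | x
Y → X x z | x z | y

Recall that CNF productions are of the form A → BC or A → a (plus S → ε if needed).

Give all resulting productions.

TY → y; TZ → z; S → y; TX → x; X → x; Y → y; S → S TY; S → S X0; X0 → TZ S; X → Y X1; X1 → TX X2; X2 → Y S; X → Y X3; X3 → X TY; Y → X X4; X4 → TX TZ; Y → TX TZ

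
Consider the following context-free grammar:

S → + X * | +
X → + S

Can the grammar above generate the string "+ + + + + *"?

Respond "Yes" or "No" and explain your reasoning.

No - no valid derivation exists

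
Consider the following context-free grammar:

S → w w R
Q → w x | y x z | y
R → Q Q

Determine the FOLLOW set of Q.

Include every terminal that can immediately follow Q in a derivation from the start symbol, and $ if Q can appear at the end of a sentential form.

We compute FOLLOW(Q) using the standard algorithm.
FOLLOW(S) starts with {$}.
FIRST(Q) = {w, y}
FIRST(R) = {w, y}
FIRST(S) = {w}
FOLLOW(Q) = {$, w, y}
FOLLOW(R) = {$}
FOLLOW(S) = {$}
Therefore, FOLLOW(Q) = {$, w, y}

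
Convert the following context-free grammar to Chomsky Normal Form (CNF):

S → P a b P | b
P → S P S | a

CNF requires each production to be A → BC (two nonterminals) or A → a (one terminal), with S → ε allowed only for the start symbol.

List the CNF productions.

TA → a; TB → b; S → b; P → a; S → P X0; X0 → TA X1; X1 → TB P; P → S X2; X2 → P S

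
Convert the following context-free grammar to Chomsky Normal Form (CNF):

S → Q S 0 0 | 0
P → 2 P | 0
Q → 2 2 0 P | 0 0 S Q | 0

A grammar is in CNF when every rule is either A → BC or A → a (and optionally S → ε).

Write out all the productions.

T0 → 0; S → 0; T2 → 2; P → 0; Q → 0; S → Q X0; X0 → S X1; X1 → T0 T0; P → T2 P; Q → T2 X2; X2 → T2 X3; X3 → T0 P; Q → T0 X4; X4 → T0 X5; X5 → S Q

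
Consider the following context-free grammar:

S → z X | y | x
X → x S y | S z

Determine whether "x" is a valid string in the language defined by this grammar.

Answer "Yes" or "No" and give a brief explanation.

Yes - a valid derivation exists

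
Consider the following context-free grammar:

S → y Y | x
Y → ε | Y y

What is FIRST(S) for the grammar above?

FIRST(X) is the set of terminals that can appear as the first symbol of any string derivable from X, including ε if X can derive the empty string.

We compute FIRST(S) using the standard algorithm.
FIRST(S) = {x, y}
FIRST(Y) = {y, ε}
Therefore, FIRST(S) = {x, y}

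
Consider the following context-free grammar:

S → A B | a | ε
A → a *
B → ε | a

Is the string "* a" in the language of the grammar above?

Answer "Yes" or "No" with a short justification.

No - no valid derivation exists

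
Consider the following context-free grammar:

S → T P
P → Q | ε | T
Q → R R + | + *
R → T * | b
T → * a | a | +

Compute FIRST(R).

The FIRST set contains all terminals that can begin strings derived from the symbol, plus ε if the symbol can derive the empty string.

We compute FIRST(R) using the standard algorithm.
FIRST(P) = {*, +, a, b, ε}
FIRST(Q) = {*, +, a, b}
FIRST(R) = {*, +, a, b}
FIRST(S) = {*, +, a}
FIRST(T) = {*, +, a}
Therefore, FIRST(R) = {*, +, a, b}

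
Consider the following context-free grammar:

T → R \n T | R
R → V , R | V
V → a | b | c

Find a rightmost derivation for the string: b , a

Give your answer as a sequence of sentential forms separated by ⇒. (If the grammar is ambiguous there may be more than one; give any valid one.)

T ⇒ R ⇒ V , R ⇒ V , V ⇒ V , a ⇒ b , a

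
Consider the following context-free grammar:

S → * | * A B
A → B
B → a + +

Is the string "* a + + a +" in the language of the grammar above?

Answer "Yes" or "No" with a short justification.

No - no valid derivation exists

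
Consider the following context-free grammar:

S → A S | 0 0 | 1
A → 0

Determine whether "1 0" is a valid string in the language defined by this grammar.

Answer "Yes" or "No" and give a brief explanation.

No - no valid derivation exists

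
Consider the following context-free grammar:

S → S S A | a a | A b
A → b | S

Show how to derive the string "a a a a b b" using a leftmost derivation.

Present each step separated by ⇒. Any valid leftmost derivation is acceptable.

S ⇒ S S A ⇒ a a S A ⇒ a a A b A ⇒ a a S b A ⇒ a a a a b A ⇒ a a a a b b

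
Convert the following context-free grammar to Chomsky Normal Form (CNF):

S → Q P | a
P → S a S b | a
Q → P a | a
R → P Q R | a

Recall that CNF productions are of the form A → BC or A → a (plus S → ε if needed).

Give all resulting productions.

S → a; TA → a; TB → b; P → a; Q → a; R → a; S → Q P; P → S X0; X0 → TA X1; X1 → S TB; Q → P TA; R → P X2; X2 → Q R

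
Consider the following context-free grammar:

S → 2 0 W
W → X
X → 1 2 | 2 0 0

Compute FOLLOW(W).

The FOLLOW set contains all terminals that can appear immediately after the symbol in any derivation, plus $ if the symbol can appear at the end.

We compute FOLLOW(W) using the standard algorithm.
FOLLOW(S) starts with {$}.
FIRST(S) = {2}
FIRST(W) = {1, 2}
FIRST(X) = {1, 2}
FOLLOW(S) = {$}
FOLLOW(W) = {$}
FOLLOW(X) = {$}
Therefore, FOLLOW(W) = {$}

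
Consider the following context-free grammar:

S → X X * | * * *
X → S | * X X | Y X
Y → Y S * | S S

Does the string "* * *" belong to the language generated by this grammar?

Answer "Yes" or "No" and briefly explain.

Yes - a valid derivation exists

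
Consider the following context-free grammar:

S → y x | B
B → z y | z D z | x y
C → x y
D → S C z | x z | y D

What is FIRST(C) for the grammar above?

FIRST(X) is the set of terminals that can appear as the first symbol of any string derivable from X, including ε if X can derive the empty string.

We compute FIRST(C) using the standard algorithm.
FIRST(B) = {x, z}
FIRST(C) = {x}
FIRST(D) = {x, y, z}
FIRST(S) = {x, y, z}
Therefore, FIRST(C) = {x}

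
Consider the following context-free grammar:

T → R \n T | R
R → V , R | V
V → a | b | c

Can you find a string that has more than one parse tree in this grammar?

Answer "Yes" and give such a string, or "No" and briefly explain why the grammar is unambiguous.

No - the grammar is unambiguous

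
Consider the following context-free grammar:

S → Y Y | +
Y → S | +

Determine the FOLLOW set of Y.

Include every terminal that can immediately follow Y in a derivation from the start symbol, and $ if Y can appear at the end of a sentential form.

We compute FOLLOW(Y) using the standard algorithm.
FOLLOW(S) starts with {$}.
FIRST(S) = {+}
FIRST(Y) = {+}
FOLLOW(S) = {$, +}
FOLLOW(Y) = {$, +}
Therefore, FOLLOW(Y) = {$, +}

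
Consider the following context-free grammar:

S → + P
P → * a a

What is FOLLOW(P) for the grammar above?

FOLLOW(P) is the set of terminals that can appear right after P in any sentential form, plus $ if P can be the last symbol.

We compute FOLLOW(P) using the standard algorithm.
FOLLOW(S) starts with {$}.
FIRST(P) = {*}
FIRST(S) = {+}
FOLLOW(P) = {$}
FOLLOW(S) = {$}
Therefore, FOLLOW(P) = {$}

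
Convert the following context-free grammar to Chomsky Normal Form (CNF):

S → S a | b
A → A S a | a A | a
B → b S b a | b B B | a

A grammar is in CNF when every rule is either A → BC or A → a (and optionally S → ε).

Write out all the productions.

TA → a; S → b; A → a; TB → b; B → a; S → S TA; A → A X0; X0 → S TA; A → TA A; B → TB X1; X1 → S X2; X2 → TB TA; B → TB X3; X3 → B B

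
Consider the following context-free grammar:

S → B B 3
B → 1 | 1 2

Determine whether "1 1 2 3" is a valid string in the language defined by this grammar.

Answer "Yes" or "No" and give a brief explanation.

Yes - a valid derivation exists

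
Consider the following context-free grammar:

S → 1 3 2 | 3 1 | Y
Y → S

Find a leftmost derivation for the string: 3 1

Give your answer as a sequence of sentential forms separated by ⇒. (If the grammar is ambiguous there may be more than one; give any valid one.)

S ⇒ Y ⇒ S ⇒ 3 1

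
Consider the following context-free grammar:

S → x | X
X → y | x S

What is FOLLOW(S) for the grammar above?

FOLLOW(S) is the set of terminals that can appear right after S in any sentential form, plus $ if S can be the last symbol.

We compute FOLLOW(S) using the standard algorithm.
FOLLOW(S) starts with {$}.
FIRST(S) = {x, y}
FIRST(X) = {x, y}
FOLLOW(S) = {$}
FOLLOW(X) = {$}
Therefore, FOLLOW(S) = {$}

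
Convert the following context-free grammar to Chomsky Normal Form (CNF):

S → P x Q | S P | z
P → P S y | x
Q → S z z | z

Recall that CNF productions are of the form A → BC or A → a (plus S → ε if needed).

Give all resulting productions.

TX → x; S → z; TY → y; P → x; TZ → z; Q → z; S → P X0; X0 → TX Q; S → S P; P → P X1; X1 → S TY; Q → S X2; X2 → TZ TZ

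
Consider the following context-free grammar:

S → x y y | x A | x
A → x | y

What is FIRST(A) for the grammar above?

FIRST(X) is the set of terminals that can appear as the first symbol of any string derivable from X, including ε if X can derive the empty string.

We compute FIRST(A) using the standard algorithm.
FIRST(A) = {x, y}
FIRST(S) = {x}
Therefore, FIRST(A) = {x, y}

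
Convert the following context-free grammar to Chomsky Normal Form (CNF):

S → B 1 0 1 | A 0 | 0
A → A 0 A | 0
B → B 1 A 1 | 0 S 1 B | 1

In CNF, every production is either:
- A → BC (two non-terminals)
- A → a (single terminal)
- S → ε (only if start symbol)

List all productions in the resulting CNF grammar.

T1 → 1; T0 → 0; S → 0; A → 0; B → 1; S → B X0; X0 → T1 X1; X1 → T0 T1; S → A T0; A → A X2; X2 → T0 A; B → B X3; X3 → T1 X4; X4 → A T1; B → T0 X5; X5 → S X6; X6 → T1 B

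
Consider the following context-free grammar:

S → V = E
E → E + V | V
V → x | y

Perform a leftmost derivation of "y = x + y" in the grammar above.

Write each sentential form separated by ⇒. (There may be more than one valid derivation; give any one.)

S ⇒ V = E ⇒ y = E ⇒ y = E + V ⇒ y = V + V ⇒ y = x + V ⇒ y = x + y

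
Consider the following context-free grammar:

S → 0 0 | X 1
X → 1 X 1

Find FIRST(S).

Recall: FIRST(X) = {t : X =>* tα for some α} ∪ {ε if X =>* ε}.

We compute FIRST(S) using the standard algorithm.
FIRST(S) = {0, 1}
FIRST(X) = {1}
Therefore, FIRST(S) = {0, 1}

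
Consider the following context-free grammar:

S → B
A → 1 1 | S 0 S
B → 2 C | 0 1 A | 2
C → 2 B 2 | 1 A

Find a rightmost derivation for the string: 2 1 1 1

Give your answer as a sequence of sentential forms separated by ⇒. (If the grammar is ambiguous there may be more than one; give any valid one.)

S ⇒ B ⇒ 2 C ⇒ 2 1 A ⇒ 2 1 1 1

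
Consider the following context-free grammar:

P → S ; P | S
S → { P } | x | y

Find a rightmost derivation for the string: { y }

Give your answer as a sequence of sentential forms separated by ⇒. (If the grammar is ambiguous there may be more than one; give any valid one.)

P ⇒ S ⇒ { P } ⇒ { S } ⇒ { y }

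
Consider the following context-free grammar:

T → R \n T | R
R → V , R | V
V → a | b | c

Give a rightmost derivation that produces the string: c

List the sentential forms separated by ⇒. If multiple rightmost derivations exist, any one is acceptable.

T ⇒ R ⇒ V ⇒ c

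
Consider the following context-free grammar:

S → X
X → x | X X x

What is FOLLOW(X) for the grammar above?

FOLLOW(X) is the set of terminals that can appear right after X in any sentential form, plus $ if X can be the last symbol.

We compute FOLLOW(X) using the standard algorithm.
FOLLOW(S) starts with {$}.
FIRST(S) = {x}
FIRST(X) = {x}
FOLLOW(S) = {$}
FOLLOW(X) = {$, x}
Therefore, FOLLOW(X) = {$, x}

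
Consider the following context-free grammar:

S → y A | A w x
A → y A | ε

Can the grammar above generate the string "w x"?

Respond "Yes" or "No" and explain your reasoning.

Yes - a valid derivation exists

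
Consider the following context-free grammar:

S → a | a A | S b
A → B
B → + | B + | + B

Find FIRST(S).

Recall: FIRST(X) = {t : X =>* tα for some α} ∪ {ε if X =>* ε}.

We compute FIRST(S) using the standard algorithm.
FIRST(A) = {+}
FIRST(B) = {+}
FIRST(S) = {a}
Therefore, FIRST(S) = {a}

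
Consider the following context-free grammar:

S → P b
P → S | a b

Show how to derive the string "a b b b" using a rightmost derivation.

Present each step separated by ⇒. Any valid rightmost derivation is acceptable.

S ⇒ P b ⇒ S b ⇒ P b b ⇒ a b b b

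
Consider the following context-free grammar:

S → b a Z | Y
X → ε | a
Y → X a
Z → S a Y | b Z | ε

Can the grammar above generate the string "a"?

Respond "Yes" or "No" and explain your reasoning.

Yes - a valid derivation exists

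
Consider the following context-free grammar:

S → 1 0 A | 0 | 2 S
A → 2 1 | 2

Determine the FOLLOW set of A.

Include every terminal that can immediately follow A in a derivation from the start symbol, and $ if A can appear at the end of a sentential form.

We compute FOLLOW(A) using the standard algorithm.
FOLLOW(S) starts with {$}.
FIRST(A) = {2}
FIRST(S) = {0, 1, 2}
FOLLOW(A) = {$}
FOLLOW(S) = {$}
Therefore, FOLLOW(A) = {$}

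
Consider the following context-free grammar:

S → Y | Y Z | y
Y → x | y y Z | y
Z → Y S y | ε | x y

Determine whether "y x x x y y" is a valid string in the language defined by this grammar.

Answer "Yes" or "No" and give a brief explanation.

Yes - a valid derivation exists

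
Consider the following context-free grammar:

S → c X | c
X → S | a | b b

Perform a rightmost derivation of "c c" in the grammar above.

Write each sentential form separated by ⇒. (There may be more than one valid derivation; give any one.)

S ⇒ c X ⇒ c S ⇒ c c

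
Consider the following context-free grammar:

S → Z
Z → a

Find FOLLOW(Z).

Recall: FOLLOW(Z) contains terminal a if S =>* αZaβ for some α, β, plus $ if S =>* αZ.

We compute FOLLOW(Z) using the standard algorithm.
FOLLOW(S) starts with {$}.
FIRST(S) = {a}
FIRST(Z) = {a}
FOLLOW(S) = {$}
FOLLOW(Z) = {$}
Therefore, FOLLOW(Z) = {$}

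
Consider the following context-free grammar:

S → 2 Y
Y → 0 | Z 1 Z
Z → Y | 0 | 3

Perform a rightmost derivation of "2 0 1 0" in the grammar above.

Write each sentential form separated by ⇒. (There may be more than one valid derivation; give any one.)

S ⇒ 2 Y ⇒ 2 Z 1 Z ⇒ 2 Z 1 0 ⇒ 2 0 1 0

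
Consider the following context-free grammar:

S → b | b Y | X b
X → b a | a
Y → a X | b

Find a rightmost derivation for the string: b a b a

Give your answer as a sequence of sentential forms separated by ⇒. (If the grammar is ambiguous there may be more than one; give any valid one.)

S ⇒ b Y ⇒ b a X ⇒ b a b a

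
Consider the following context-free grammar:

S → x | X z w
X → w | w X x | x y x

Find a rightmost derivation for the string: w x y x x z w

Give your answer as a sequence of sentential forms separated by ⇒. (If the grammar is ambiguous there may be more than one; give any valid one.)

S ⇒ X z w ⇒ w X x z w ⇒ w x y x x z w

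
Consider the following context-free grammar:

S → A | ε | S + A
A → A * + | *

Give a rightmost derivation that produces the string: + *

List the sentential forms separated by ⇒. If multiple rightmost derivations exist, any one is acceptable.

S ⇒ S + A ⇒ S + * ⇒ + *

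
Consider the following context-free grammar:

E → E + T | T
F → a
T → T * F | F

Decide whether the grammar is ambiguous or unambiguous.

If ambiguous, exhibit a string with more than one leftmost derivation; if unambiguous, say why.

Unambiguous - every string in the language has a unique leftmost derivation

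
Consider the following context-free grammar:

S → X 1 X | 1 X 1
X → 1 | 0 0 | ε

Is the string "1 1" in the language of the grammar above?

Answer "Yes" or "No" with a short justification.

Yes - a valid derivation exists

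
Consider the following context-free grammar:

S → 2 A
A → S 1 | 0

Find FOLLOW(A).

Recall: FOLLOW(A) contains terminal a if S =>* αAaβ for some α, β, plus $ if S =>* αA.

We compute FOLLOW(A) using the standard algorithm.
FOLLOW(S) starts with {$}.
FIRST(A) = {0, 2}
FIRST(S) = {2}
FOLLOW(A) = {$, 1}
FOLLOW(S) = {$, 1}
Therefore, FOLLOW(A) = {$, 1}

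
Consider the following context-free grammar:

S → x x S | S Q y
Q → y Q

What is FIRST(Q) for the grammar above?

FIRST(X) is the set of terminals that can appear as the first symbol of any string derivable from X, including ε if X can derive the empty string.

We compute FIRST(Q) using the standard algorithm.
FIRST(Q) = {y}
FIRST(S) = {x}
Therefore, FIRST(Q) = {y}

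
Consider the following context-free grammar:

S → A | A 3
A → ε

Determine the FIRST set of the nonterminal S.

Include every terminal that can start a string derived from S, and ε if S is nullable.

We compute FIRST(S) using the standard algorithm.
FIRST(A) = {ε}
FIRST(S) = {3, ε}
Therefore, FIRST(S) = {3, ε}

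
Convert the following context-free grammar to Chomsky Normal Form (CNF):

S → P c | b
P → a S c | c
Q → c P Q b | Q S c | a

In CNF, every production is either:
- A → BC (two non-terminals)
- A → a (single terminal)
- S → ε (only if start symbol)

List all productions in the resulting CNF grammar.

TC → c; S → b; TA → a; P → c; TB → b; Q → a; S → P TC; P → TA X0; X0 → S TC; Q → TC X1; X1 → P X2; X2 → Q TB; Q → Q X3; X3 → S TC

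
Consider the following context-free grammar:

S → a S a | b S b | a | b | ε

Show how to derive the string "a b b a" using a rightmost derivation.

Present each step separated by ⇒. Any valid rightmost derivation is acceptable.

S ⇒ a S a ⇒ a b S b a ⇒ a b b a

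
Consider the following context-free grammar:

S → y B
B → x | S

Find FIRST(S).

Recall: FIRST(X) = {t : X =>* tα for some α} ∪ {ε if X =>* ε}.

We compute FIRST(S) using the standard algorithm.
FIRST(B) = {x, y}
FIRST(S) = {y}
Therefore, FIRST(S) = {y}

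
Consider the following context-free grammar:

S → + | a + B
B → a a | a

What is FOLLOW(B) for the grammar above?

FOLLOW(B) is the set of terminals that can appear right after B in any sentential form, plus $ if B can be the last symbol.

We compute FOLLOW(B) using the standard algorithm.
FOLLOW(S) starts with {$}.
FIRST(B) = {a}
FIRST(S) = {+, a}
FOLLOW(B) = {$}
FOLLOW(S) = {$}
Therefore, FOLLOW(B) = {$}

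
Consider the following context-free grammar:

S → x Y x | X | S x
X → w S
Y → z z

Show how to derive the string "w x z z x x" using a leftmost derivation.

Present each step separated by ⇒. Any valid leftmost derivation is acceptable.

S ⇒ S x ⇒ X x ⇒ w S x ⇒ w x Y x x ⇒ w x z z x x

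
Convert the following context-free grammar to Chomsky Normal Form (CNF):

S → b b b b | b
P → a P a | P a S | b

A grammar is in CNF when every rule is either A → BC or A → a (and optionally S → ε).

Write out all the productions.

TB → b; S → b; TA → a; P → b; S → TB X0; X0 → TB X1; X1 → TB TB; P → TA X2; X2 → P TA; P → P X3; X3 → TA S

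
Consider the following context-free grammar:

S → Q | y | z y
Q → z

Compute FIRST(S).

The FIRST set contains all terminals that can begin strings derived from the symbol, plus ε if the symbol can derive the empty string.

We compute FIRST(S) using the standard algorithm.
FIRST(Q) = {z}
FIRST(S) = {y, z}
Therefore, FIRST(S) = {y, z}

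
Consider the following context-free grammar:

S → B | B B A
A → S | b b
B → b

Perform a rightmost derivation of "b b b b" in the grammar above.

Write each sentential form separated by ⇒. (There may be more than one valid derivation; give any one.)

S ⇒ B B A ⇒ B B b b ⇒ B b b b ⇒ b b b b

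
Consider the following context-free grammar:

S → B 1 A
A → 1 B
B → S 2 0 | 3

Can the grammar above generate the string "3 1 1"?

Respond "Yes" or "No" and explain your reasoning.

No - no valid derivation exists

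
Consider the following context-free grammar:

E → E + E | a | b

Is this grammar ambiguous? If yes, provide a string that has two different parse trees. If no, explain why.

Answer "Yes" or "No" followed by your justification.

Yes - the string 'b + b + a + a' has two distinct leftmost derivations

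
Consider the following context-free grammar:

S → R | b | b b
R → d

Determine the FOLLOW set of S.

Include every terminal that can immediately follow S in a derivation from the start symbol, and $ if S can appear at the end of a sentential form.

We compute FOLLOW(S) using the standard algorithm.
FOLLOW(S) starts with {$}.
FIRST(R) = {d}
FIRST(S) = {b, d}
FOLLOW(R) = {$}
FOLLOW(S) = {$}
Therefore, FOLLOW(S) = {$}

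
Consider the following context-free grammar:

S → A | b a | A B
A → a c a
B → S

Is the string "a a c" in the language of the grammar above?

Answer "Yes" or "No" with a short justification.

No - no valid derivation exists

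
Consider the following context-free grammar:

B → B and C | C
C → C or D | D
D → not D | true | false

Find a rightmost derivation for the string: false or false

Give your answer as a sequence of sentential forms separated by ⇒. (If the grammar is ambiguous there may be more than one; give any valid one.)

B ⇒ C ⇒ C or D ⇒ C or false ⇒ D or false ⇒ false or false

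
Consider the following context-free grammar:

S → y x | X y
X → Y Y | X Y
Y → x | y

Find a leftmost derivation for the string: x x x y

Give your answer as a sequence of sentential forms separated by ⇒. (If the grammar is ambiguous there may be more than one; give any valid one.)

S ⇒ X y ⇒ X Y y ⇒ Y Y Y y ⇒ x Y Y y ⇒ x x Y y ⇒ x x x y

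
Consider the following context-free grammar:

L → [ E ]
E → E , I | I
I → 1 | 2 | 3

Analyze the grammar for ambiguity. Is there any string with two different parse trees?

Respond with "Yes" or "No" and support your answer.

No - the grammar is unambiguous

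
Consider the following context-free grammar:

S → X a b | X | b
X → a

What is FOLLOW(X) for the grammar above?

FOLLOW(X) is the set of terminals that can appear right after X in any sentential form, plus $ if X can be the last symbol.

We compute FOLLOW(X) using the standard algorithm.
FOLLOW(S) starts with {$}.
FIRST(S) = {a, b}
FIRST(X) = {a}
FOLLOW(S) = {$}
FOLLOW(X) = {$, a}
Therefore, FOLLOW(X) = {$, a}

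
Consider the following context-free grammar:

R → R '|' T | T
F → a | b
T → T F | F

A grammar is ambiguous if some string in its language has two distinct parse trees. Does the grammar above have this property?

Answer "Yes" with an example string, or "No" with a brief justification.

No - the grammar is unambiguous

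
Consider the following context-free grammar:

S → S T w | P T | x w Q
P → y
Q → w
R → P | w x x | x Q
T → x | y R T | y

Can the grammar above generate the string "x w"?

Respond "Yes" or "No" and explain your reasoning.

No - no valid derivation exists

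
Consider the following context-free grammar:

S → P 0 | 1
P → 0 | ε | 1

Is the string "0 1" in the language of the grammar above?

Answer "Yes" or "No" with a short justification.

No - no valid derivation exists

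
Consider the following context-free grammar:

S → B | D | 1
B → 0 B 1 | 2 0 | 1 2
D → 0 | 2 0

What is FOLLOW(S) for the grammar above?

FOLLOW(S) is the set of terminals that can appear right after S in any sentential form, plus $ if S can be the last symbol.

We compute FOLLOW(S) using the standard algorithm.
FOLLOW(S) starts with {$}.
FIRST(B) = {0, 1, 2}
FIRST(D) = {0, 2}
FIRST(S) = {0, 1, 2}
FOLLOW(B) = {$, 1}
FOLLOW(D) = {$}
FOLLOW(S) = {$}
Therefore, FOLLOW(S) = {$}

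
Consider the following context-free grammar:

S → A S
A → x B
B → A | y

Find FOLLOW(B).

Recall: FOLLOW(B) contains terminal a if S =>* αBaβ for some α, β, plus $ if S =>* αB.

We compute FOLLOW(B) using the standard algorithm.
FOLLOW(S) starts with {$}.
FIRST(A) = {x}
FIRST(B) = {x, y}
FIRST(S) = {x}
FOLLOW(A) = {x}
FOLLOW(B) = {x}
FOLLOW(S) = {$}
Therefore, FOLLOW(B) = {x}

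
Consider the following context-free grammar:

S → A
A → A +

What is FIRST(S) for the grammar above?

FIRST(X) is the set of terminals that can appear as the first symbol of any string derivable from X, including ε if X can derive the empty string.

We compute FIRST(S) using the standard algorithm.
FIRST(A) = {}
FIRST(S) = {}
Therefore, FIRST(S) = {}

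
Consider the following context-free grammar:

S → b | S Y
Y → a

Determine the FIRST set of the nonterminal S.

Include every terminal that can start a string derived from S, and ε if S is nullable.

We compute FIRST(S) using the standard algorithm.
FIRST(S) = {b}
FIRST(Y) = {a}
Therefore, FIRST(S) = {b}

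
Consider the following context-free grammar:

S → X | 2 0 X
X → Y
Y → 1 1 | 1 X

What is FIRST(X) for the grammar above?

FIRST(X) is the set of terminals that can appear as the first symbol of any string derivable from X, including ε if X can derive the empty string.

We compute FIRST(X) using the standard algorithm.
FIRST(S) = {1, 2}
FIRST(X) = {1}
FIRST(Y) = {1}
Therefore, FIRST(X) = {1}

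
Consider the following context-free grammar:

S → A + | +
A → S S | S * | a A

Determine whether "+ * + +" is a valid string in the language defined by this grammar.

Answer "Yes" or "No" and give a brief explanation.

No - no valid derivation exists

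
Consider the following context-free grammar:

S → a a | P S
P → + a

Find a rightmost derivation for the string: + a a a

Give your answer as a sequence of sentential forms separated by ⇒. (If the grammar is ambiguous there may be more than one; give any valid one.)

S ⇒ P S ⇒ P a a ⇒ + a a a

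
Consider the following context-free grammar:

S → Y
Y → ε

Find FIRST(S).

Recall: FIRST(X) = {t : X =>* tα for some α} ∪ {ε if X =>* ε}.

We compute FIRST(S) using the standard algorithm.
FIRST(S) = {ε}
FIRST(Y) = {ε}
Therefore, FIRST(S) = {ε}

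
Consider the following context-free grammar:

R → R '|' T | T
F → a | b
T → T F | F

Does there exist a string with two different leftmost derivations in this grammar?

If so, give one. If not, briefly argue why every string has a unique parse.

No - every string in the language has a unique leftmost derivation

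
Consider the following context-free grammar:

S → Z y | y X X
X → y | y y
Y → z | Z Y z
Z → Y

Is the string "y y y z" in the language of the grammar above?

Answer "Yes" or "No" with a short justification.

No - no valid derivation exists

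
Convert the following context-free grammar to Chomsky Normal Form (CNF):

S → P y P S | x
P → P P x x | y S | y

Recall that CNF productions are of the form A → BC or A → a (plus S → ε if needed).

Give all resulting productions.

TY → y; S → x; TX → x; P → y; S → P X0; X0 → TY X1; X1 → P S; P → P X2; X2 → P X3; X3 → TX TX; P → TY S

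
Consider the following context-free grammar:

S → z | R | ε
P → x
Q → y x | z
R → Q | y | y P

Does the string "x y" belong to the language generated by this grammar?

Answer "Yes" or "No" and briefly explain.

No - no valid derivation exists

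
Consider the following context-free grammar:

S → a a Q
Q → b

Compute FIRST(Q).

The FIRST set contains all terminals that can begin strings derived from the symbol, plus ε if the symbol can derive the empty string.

We compute FIRST(Q) using the standard algorithm.
FIRST(Q) = {b}
FIRST(S) = {a}
Therefore, FIRST(Q) = {b}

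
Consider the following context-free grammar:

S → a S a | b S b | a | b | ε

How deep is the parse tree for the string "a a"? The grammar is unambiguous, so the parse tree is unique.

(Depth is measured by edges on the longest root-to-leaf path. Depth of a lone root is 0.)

2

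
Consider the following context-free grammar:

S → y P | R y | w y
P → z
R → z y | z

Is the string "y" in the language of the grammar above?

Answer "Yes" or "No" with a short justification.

No - no valid derivation exists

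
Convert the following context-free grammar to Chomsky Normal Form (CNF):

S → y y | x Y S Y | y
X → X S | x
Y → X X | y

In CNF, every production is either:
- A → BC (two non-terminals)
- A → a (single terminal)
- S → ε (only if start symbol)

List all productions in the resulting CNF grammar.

TY → y; TX → x; S → y; X → x; Y → y; S → TY TY; S → TX X0; X0 → Y X1; X1 → S Y; X → X S; Y → X X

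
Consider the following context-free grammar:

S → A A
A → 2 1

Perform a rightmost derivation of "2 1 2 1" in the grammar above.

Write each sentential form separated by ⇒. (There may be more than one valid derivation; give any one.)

S ⇒ A A ⇒ A 2 1 ⇒ 2 1 2 1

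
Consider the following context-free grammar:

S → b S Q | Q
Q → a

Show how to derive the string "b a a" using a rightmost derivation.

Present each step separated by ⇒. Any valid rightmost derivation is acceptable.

S ⇒ b S Q ⇒ b S a ⇒ b Q a ⇒ b a a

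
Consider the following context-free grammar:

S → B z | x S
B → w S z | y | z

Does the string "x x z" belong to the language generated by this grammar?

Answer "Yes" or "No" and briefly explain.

No - no valid derivation exists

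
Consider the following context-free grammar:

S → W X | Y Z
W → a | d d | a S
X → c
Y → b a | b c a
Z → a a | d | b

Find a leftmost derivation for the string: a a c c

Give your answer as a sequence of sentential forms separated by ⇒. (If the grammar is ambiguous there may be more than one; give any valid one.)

S ⇒ W X ⇒ a S X ⇒ a W X X ⇒ a a X X ⇒ a a c X ⇒ a a c c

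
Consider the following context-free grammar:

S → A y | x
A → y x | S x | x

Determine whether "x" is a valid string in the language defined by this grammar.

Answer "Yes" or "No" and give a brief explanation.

Yes - a valid derivation exists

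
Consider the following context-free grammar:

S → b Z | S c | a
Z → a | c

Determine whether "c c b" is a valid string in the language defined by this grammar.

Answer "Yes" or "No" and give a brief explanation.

No - no valid derivation exists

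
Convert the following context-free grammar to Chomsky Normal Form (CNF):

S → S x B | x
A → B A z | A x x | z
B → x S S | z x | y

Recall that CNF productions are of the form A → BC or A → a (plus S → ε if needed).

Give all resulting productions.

TX → x; S → x; TZ → z; A → z; B → y; S → S X0; X0 → TX B; A → B X1; X1 → A TZ; A → A X2; X2 → TX TX; B → TX X3; X3 → S S; B → TZ TX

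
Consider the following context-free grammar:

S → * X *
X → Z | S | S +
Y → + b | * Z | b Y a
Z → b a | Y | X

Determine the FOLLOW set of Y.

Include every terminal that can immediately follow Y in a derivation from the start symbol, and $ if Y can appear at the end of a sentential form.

We compute FOLLOW(Y) using the standard algorithm.
FOLLOW(S) starts with {$}.
FIRST(S) = {*}
FIRST(X) = {*, +, b}
FIRST(Y) = {*, +, b}
FIRST(Z) = {*, +, b}
FOLLOW(S) = {$, *, +, a}
FOLLOW(X) = {*, a}
FOLLOW(Y) = {*, a}
FOLLOW(Z) = {*, a}
Therefore, FOLLOW(Y) = {*, a}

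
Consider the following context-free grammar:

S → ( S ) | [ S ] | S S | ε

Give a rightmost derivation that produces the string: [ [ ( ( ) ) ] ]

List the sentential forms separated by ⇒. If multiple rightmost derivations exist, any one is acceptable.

S ⇒ [ S ] ⇒ [ [ S ] ] ⇒ [ [ ( S ) ] ] ⇒ [ [ ( ( S ) ) ] ] ⇒ [ [ ( ( ) ) ] ]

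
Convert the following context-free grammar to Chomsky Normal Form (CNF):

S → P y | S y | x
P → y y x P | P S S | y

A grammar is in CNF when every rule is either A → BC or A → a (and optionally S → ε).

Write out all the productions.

TY → y; S → x; TX → x; P → y; S → P TY; S → S TY; P → TY X0; X0 → TY X1; X1 → TX P; P → P X2; X2 → S S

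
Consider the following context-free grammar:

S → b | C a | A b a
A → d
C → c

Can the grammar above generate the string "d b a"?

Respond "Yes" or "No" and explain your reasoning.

Yes - a valid derivation exists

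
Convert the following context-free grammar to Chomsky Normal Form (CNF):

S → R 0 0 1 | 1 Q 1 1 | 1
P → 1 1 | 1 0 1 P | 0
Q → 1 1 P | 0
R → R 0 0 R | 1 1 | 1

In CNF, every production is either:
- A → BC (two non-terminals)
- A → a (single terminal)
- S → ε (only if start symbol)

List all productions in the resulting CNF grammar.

T0 → 0; T1 → 1; S → 1; P → 0; Q → 0; R → 1; S → R X0; X0 → T0 X1; X1 → T0 T1; S → T1 X2; X2 → Q X3; X3 → T1 T1; P → T1 T1; P → T1 X4; X4 → T0 X5; X5 → T1 P; Q → T1 X6; X6 → T1 P; R → R X7; X7 → T0 X8; X8 → T0 R; R → T1 T1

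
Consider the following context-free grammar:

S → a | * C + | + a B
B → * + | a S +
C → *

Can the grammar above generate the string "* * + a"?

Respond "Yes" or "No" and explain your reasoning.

No - no valid derivation exists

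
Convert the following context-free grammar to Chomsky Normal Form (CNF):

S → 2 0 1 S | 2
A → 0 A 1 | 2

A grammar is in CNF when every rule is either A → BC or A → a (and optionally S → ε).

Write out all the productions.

T2 → 2; T0 → 0; T1 → 1; S → 2; A → 2; S → T2 X0; X0 → T0 X1; X1 → T1 S; A → T0 X2; X2 → A T1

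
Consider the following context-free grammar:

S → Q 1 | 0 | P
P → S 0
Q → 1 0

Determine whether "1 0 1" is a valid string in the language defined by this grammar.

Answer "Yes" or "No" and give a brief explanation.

Yes - a valid derivation exists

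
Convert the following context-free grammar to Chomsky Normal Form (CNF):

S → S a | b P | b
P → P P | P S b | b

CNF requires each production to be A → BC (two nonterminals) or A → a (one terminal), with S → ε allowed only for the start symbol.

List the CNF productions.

TA → a; TB → b; S → b; P → b; S → S TA; S → TB P; P → P P; P → P X0; X0 → S TB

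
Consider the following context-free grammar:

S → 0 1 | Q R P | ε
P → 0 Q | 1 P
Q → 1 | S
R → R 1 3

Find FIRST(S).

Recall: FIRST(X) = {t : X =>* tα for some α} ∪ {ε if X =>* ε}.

We compute FIRST(S) using the standard algorithm.
FIRST(P) = {0, 1}
FIRST(Q) = {0, 1, ε}
FIRST(R) = {}
FIRST(S) = {0, 1, ε}
Therefore, FIRST(S) = {0, 1, ε}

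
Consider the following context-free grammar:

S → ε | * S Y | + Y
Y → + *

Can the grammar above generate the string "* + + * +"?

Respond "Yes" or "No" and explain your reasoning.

No - no valid derivation exists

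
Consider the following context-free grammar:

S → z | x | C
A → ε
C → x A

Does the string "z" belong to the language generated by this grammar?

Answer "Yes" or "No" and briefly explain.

Yes - a valid derivation exists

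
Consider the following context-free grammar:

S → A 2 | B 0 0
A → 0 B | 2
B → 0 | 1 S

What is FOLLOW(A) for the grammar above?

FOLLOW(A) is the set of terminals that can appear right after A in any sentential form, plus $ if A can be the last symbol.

We compute FOLLOW(A) using the standard algorithm.
FOLLOW(S) starts with {$}.
FIRST(A) = {0, 2}
FIRST(B) = {0, 1}
FIRST(S) = {0, 1, 2}
FOLLOW(A) = {2}
FOLLOW(B) = {0, 2}
FOLLOW(S) = {$, 0, 2}
Therefore, FOLLOW(A) = {2}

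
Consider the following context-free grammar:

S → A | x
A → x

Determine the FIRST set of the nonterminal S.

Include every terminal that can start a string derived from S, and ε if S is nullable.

We compute FIRST(S) using the standard algorithm.
FIRST(A) = {x}
FIRST(S) = {x}
Therefore, FIRST(S) = {x}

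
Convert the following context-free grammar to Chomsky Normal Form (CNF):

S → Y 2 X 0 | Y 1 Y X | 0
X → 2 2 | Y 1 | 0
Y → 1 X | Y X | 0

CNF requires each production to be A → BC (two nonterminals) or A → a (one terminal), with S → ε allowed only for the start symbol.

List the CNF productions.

T2 → 2; T0 → 0; T1 → 1; S → 0; X → 0; Y → 0; S → Y X0; X0 → T2 X1; X1 → X T0; S → Y X2; X2 → T1 X3; X3 → Y X; X → T2 T2; X → Y T1; Y → T1 X; Y → Y X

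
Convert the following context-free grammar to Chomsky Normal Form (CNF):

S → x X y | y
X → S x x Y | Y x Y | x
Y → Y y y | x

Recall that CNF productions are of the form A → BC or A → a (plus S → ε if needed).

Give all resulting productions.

TX → x; TY → y; S → y; X → x; Y → x; S → TX X0; X0 → X TY; X → S X1; X1 → TX X2; X2 → TX Y; X → Y X3; X3 → TX Y; Y → Y X4; X4 → TY TY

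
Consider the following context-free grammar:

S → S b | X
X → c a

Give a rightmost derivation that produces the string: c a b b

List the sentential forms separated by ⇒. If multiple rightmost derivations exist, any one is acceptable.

S ⇒ S b ⇒ S b b ⇒ X b b ⇒ c a b b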